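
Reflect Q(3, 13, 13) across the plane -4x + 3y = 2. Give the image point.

(11, 7, 13)

With n = (-4, 3, 0), the signed offset is (n·Q − 2)/|n|² = 25/25 = 1.
Q' = Q − 2t·n = (3, 13, 13) − 2·(-4, 3, 0) = (11, 7, 13).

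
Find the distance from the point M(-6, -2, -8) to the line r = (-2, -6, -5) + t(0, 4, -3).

Direction vector d = (0, 4, -3).
AP = (-4, 4, -3); AP·d = 25, |AP|² = 41, |d|² = 25.
distance² = |AP|² − (AP·d)²/|d|² = 41 − 625/25 = 16, so the distance is 4.

4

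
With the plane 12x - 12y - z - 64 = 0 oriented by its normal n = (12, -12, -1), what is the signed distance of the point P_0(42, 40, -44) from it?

4/17

n·P_0 − 64 = 4.
|n| = 17, so the signed distance is 4/17.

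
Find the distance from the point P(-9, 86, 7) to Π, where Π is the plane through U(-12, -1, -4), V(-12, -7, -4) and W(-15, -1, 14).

UV = (0, -6, 0) and UW = (-3, 0, 18), so a normal is n = UV × UW = (-108, 0, -18).
Then n·(-9, 86, 7) - 1368 = -522.
|n| = √(11664 + 0 + 324) = 18√37, so the distance is |-522|/(18√37) = 29√37/37.

29/√37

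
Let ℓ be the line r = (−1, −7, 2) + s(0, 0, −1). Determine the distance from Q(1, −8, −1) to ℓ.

Direction vector d = (0, 0, −1).
AP = (2, −1, −3); AP·d = 3, |AP|² = 14, |d|² = 1.
distance² = |AP|² − (AP·d)²/|d|² = 14 − 9/1 = 5, so the distance is √5.

√5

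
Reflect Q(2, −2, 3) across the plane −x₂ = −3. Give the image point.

With n = (0, −1, 0), the signed offset is (n·Q − (-3))/|n|² = 5/1 = 5.
Q' = Q − 2t·n = (2, −2, 3) − 10·(0, −1, 0) = (2, 8, 3).

(2, 8, 3)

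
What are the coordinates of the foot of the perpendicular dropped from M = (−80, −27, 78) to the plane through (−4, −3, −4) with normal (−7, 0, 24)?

The perpendicular from M has direction n = (−7, 0, 24): r = (−80, −27, 78) + μ(−7, 0, 24).
Substitute into the plane: n·(M + μn) = -68 gives 2432 + 625μ = -68, so μ = -4.
Foot = (−80, −27, 78) + (-4)·(−7, 0, 24) = (−52, −27, −18).

(-52, -27, -18)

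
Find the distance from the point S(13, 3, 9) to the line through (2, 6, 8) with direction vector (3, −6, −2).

√82

Direction vector d = (3, −6, −2).
AP = (11, −3, 1); AP·d = 49, |AP|² = 131, |d|² = 49.
distance² = |AP|² − (AP·d)²/|d|² = 131 − 2401/49 = 82, so the distance is √82.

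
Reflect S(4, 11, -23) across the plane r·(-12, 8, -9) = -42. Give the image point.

With n = (-12, 8, -9), the signed offset is (n·S − (-42))/|n|² = 289/289 = 1.
S' = S − 2t·n = (4, 11, -23) − 2·(-12, 8, -9) = (28, -5, -5).

(28, -5, -5)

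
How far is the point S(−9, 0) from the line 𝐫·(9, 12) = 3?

d = |9·(-9) + 12·0 − 3| / √(81 + 144) = |-84|/15 = 28/5.

28/5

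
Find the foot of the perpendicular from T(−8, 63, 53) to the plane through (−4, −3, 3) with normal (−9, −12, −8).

(-44, 15, 21)

n = (−9, −12, −8), |n|² = 289, and n·T − 48 = -1156.
t = -1156/289 = -4, so the foot is T − t·n = (−8, 63, 53) − (-4)·(−9, −12, −8) = (−44, 15, 21).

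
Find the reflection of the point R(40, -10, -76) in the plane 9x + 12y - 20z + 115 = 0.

(-14, -82, 44)

With n = (9, 12, -20), the signed offset is (n·R − (-115))/|n|² = 1875/625 = 3.
R' = R − 2t·n = (40, -10, -76) − 6·(9, 12, -20) = (-14, -82, 44).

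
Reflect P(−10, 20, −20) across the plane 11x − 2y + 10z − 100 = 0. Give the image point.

(34, 12, 20)

With n = (11, −2, 10), the signed offset is (n·P − 100)/|n|² = -450/225 = -2.
P' = P − 2t·n = (−10, 20, −20) − (-4)·(11, −2, 10) = (34, 12, 20).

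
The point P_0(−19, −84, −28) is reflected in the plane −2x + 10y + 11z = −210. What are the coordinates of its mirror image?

n = (−2, 10, 11), |n|² = 225, n·P_0 − (-210) = -900, so t = -900/225 = -4.
Foot F = P_0 − (-4)·n = (−27, −44, 16); the reflection is 2F − P_0 = (−35, −4, 60).

(-35, -4, 60)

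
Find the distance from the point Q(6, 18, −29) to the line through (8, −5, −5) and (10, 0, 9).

A direction vector is d = (2, 5, 14).
AP = (−2, 23, −24), and AP × d = (442, −20, −56).
|AP × d|² = 198900 and |d|² = 225, so the distance is √(198900/225) = √884 = 2√221.

2√221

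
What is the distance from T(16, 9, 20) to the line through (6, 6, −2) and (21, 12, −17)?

A direction vector is d = (15, 6, −15).
AP = (10, 3, 22); AP·d = -162, |AP|² = 593, |d|² = 486.
distance² = |AP|² − (AP·d)²/|d|² = 593 − 26244/486 = 539, so the distance is 7√11.

7√11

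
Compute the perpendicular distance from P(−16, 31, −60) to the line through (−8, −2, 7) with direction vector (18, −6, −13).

√5113

Direction vector d = (18, −6, −13).
AP = (−8, 33, −67), and AP × d = (−831, −1310, −546).
|AP × d|² = 2704777 and |d|² = 529, so the distance is √(2704777/529) = √5113.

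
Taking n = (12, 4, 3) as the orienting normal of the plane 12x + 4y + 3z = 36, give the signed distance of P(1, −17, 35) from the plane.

n·P − 36 = 13.
|n| = 13, so the signed distance is 13/13 = 1.

1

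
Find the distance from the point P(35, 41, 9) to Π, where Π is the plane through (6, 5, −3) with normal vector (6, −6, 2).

The plane has equation n·(r − (6, 5, −3)) = 0, i.e. n·r = 0.
d = |6·35 + (-6)·41 + 2·9 − 0| / √(36 + 36 + 4) = |-18| / (2√19) = 9/√19.

9√19/19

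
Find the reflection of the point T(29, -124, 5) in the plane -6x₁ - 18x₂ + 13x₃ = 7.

(77, 20, -99)

n = (-6, -18, 13), |n|² = 529, n·T − 7 = 2116, so t = 2116/529 = 4.
Foot F = T − 4·n = (53, -52, -47); the reflection is 2F − T = (77, 20, -99).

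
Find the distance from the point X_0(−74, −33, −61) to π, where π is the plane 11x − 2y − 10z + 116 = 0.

22/15

n = (11, −2, −10); n·P − (-116) = -22; |n| = 15; distance = 22/15.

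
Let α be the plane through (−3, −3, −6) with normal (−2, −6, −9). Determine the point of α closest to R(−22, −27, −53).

n = (−2, −6, −9), |n|² = 121, and n·R − 78 = 605.
t = 605/121 = 5, so the foot is R − t·n = (−22, −27, −53) − 5·(−2, −6, −9) = (−12, 3, −8).

(-12, 3, -8)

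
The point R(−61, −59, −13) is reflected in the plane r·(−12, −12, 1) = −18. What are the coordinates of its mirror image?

(59, 61, -23)

n = (−12, −12, 1), |n|² = 289, n·R − (-18) = 1445, so t = 1445/289 = 5.
Foot F = R − 5·n = (−1, 1, −18); the reflection is 2F − R = (59, 61, −23).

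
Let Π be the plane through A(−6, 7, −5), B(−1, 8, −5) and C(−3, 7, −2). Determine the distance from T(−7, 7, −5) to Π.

AB = (5, 1, 0) and AC = (3, 0, 3), so a normal is n = AB × AC = (3, −15, −3).
Then n·(−7, 7, −5) − (−108) = −3.
|n| = √(9 + 225 + 9) = 9√3, so the distance is |-3|/(9√3) = 1/(3√3).

1/(3√3)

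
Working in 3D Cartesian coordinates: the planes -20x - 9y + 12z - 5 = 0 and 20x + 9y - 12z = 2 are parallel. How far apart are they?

7/25

Divide the second equation by -1 to match normals: -20x - 9y + 12z = -2.
With common normal n = (-20, -9, 12) (|n| = 25), the distance is |5 − (-2)|/|n| = 7/25.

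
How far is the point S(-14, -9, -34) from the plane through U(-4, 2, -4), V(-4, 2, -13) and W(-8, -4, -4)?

8√13/13

UV = (0, 0, -9) and UW = (-4, -6, 0), so a normal is n = UV × UW = (-54, 36, 0).
d = |(-54)·(-14) + 36·(-9) − 288| / √(2916 + 1296 + 0) = |144| / (18√13) = 8√13/13.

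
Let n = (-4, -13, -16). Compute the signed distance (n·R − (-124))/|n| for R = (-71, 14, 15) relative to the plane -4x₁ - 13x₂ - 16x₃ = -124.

n·R − (-124) = -14.
|n| = 21, so the signed distance is -14/21 = -2/3.

-2/3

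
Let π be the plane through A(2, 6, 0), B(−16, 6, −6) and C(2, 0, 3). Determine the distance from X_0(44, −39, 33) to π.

3

AB = (−18, 0, −6) and AC = (0, −6, 3), so a normal is n = AB × AC = (−36, 54, 108).
n = (−36, 54, 108); n·P − 252 = -378; |n| = 126; distance = 378/126 = 3.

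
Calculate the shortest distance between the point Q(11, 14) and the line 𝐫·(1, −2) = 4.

21√5/5

The normal to the line is n = (1, −2) with |n| = √5.
|n·Q − 4| = |-17 − 4| = 21, so the distance is 21/√5.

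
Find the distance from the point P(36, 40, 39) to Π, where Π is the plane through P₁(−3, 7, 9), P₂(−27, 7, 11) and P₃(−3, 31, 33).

P₁P₂ = (−24, 0, 2) and P₁P₃ = (0, 24, 24), so a normal is n = P₁P₂ × P₁P₃ = (−48, 576, −576).
n = (−48, 576, −576); n·P − (-1008) = -144; |n| = 816; distance = 144/816 = 3/17.

3/17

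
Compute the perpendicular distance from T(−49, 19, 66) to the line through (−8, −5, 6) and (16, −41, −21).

3√137

A direction vector is d = (24, −36, −27).
AP = (−41, 24, 60); AP·d = -3468, |AP|² = 5857, |d|² = 2601.
distance² = |AP|² − (AP·d)²/|d|² = 5857 − 12027024/2601 = 1233, so the distance is 3√137.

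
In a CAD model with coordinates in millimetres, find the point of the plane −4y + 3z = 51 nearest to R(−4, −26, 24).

(-4, -6, 9)

The perpendicular from R has direction n = (0, −4, 3): r = (−4, −26, 24) + μ(0, −4, 3).
Substitute into the plane: n·(R + μn) = 51 gives 176 + 25μ = 51, so μ = -5.
Foot = (−4, −26, 24) + (-5)·(0, −4, 3) = (−4, −6, 9).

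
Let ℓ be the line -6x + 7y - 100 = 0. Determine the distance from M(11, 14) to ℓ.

4√85/5

d = |(-6)·11 + 7·14 − 100| / √(36 + 49) = |-68|/√85 = 4√85/5.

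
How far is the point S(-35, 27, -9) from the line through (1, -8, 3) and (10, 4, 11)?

√2665

A direction vector is d = (9, 12, 8).
AP = (-36, 35, -12); AP·d = 0, |AP|² = 2665, |d|² = 289.
distance² = |AP|² − (AP·d)²/|d|² = 2665 − 0/289 = 2665, so the distance is √2665.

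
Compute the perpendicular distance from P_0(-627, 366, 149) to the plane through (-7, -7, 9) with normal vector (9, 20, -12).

The plane has equation n·(r − (-7, -7, 9)) = 0, i.e. n·r = -311.
Then n·(-627, 366, 149) - (-311) = 200.
|n| = √(81 + 400 + 144) = 25, so the distance is |200|/25 = 8.

8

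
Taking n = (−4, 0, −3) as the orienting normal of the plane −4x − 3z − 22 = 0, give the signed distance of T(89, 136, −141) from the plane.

9

n·T − 22 = 45.
|n| = 5, so the signed distance is 45/5 = 9.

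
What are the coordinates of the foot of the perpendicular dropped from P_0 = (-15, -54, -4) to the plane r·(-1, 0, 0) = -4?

(4, -54, -4)

n = (-1, 0, 0), |n|² = 1, and n·P_0 − (-4) = 19.
t = 19/1 = 19, so the foot is P_0 − t·n = (-15, -54, -4) − 19·(-1, 0, 0) = (4, -54, -4).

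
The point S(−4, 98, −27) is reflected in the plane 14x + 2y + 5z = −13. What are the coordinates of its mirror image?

n = (14, 2, 5), |n|² = 225, n·S − (-13) = 18, so t = 18/225 = 2/25.
Foot F = S − (2/25)·n = (−128/25, 2446/25, −137/5); the reflection is 2F − S = (−156/25, 2442/25, −139/5).

(-156/25, 2442/25, -139/5)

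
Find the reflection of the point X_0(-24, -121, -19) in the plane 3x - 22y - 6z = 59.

n = (3, -22, -6), |n|² = 529, n·X_0 − 59 = 2645, so t = 2645/529 = 5.
Foot F = X_0 − 5·n = (-39, -11, 11); the reflection is 2F − X_0 = (-54, 99, 41).

(-54, 99, 41)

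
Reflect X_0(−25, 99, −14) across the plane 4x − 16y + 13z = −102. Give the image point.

With n = (4, −16, 13), the signed offset is (n·X_0 − (-102))/|n|² = -1764/441 = -4.
X_0' = X_0 − 2t·n = (−25, 99, −14) − (-8)·(4, −16, 13) = (7, −29, 90).

(7, -29, 90)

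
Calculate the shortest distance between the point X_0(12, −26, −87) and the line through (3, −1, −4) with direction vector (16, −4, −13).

Direction vector d = (16, −4, −13).
AP = (9, −25, −83), and AP × d = (−7, −1211, 364).
|AP × d|² = 1599066 and |d|² = 441, so the distance is √(1599066/441) = √3626 = 7√74.

7√74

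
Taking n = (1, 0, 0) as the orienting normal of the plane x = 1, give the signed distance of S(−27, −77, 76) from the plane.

-28

n·S − 1 = -28.
|n| = 1, so the signed distance is -28/1 = -28.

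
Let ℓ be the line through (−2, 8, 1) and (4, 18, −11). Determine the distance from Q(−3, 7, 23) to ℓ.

A direction vector is d = (6, 10, −12).
AP = (−1, −1, 22); AP·d = -280, |AP|² = 486, |d|² = 280.
distance² = |AP|² − (AP·d)²/|d|² = 486 − 78400/280 = 206, so the distance is √206.

√206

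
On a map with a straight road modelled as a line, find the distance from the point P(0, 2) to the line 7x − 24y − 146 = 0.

194/25

d = |7·0 + (-24)·2 − 146| / √(49 + 576) = |-194|/25 = 194/25.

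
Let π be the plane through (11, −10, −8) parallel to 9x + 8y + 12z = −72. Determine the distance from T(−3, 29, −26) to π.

30/17

Parallel planes share the normal n = (9, 8, 12); since (11, −10, −8) lies on the plane, its equation is 9x + 8y + 12z = -77.
Then n·(−3, 29, −26) − (−77) = −30.
|n| = √(81 + 64 + 144) = 17, so the distance is |-30|/17 = 30/17.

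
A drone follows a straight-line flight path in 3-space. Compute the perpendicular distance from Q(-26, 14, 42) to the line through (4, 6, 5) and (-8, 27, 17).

A direction vector is d = (-12, 21, 12).
AP = (-30, 8, 37); AP·d = 972, |AP|² = 2333, |d|² = 729.
distance² = |AP|² − (AP·d)²/|d|² = 2333 − 944784/729 = 1037, so the distance is √1037.

√1037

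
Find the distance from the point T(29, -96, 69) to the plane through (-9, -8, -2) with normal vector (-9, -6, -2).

4

The plane has equation n·(r − (-9, -8, -2)) = 0, i.e. n·r = 133.
Then n·(29, -96, 69) - 133 = 44.
|n| = √(81 + 36 + 4) = 11, so the distance is |44|/11 = 4.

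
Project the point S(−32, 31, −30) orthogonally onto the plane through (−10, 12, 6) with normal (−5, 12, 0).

The perpendicular from S has direction n = (−5, 12, 0): r = (−32, 31, −30) + μ(−5, 12, 0).
Substitute into the plane: n·(S + μn) = 194 gives 532 + 169μ = 194, so μ = -2.
Foot = (−32, 31, −30) + (-2)·(−5, 12, 0) = (−22, 7, −30).

(-22, 7, -30)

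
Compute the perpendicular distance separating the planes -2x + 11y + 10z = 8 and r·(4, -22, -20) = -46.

Divide the second equation by -2 to match normals: -2x + 11y + 10z = 23.
With common normal n = (-2, 11, 10) (|n| = 15), the distance is |8 − 23|/|n| = 15/15 = 1.

1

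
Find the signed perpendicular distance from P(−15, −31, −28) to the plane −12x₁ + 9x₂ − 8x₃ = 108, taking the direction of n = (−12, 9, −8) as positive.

n·P − 108 = 17.
|n| = 17, so the signed distance is 17/17 = 1.

1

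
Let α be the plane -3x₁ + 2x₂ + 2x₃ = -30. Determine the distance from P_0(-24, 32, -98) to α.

d = |(-3)·(-24) + 2·32 + 2·(-98) − (-30)| / √(9 + 4 + 4) = |-30| / √17 = 30/√17.

30√17/17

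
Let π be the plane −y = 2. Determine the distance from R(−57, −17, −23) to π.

15

d = |(-1)·(-17) − 2| / √(0 + 1 + 0) = |15| / 1 = 15.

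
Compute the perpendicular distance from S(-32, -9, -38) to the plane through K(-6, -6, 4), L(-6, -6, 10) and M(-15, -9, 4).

KL = (0, 0, 6) and KM = (-9, -3, 0), so a normal is n = KL × KM = (18, -54, 0).
d = |18·(-32) + (-54)·(-9) − 216| / √(324 + 2916 + 0) = |-306| / (18√10) = 17/√10.

17/√10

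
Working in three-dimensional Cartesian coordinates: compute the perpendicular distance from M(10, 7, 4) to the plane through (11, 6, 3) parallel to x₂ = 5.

1

Parallel planes share the normal n = (0, 1, 0); since (11, 6, 3) lies on the plane, its equation is x₂ = 6.
Then n·(10, 7, 4) − 6 = 1.
|n| = √(0 + 1 + 0) = 1, so the distance is |1|/1 = 1.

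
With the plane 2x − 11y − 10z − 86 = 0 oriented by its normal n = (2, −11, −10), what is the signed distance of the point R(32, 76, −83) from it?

-28/15

n·R − 86 = -28.
|n| = 15, so the signed distance is -28/15.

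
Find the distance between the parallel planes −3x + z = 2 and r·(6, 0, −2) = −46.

21√10/10

Divide the second equation by -2 to match normals: −3x + z = 23.
With common normal n = (−3, 0, 1) (|n| = √10), the distance is |2 − 23|/|n| = 21/√10.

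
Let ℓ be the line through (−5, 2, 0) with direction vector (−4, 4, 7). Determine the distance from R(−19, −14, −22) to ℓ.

Direction vector d = (−4, 4, 7).
AP = (−14, −16, −22); AP·d = -162, |AP|² = 936, |d|² = 81.
distance² = |AP|² − (AP·d)²/|d|² = 936 − 26244/81 = 612, so the distance is 6√17.

6√17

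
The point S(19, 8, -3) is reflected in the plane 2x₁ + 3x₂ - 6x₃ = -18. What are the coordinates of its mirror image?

(11, -4, 21)

n = (2, 3, -6), |n|² = 49, n·S − (-18) = 98, so t = 98/49 = 2.
Foot F = S − 2·n = (15, 2, 9); the reflection is 2F − S = (11, -4, 21).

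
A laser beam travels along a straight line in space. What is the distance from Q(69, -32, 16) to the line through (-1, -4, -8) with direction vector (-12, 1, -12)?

Direction vector d = (-12, 1, -12).
AP = (70, -28, 24), and AP × d = (312, 552, -266).
|AP × d|² = 472804 and |d|² = 289, so the distance is √(472804/289) = √1636 = 2√409.

2√409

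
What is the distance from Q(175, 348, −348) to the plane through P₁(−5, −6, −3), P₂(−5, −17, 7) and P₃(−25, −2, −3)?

7

P₁P₂ = (0, −11, 10) and P₁P₃ = (−20, 4, 0), so a normal is n = P₁P₂ × P₁P₃ = (−40, −200, −220).
Then n·(175, 348, −348) − 2060 = −2100.
|n| = √(1600 + 40000 + 48400) = 300, so the distance is |-2100|/300 = 7.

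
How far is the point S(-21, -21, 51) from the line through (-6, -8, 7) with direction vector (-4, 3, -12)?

Direction vector d = (-4, 3, -12).
AP = (-15, -13, 44), and AP × d = (24, -356, -97).
|AP × d|² = 136721 and |d|² = 169, so the distance is √(136721/169) = √809.

√809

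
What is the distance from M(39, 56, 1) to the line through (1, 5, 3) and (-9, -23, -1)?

√449

A direction vector is d = (-10, -28, -4).
AP = (38, 51, -2); AP·d = -1800, |AP|² = 4049, |d|² = 900.
distance² = |AP|² − (AP·d)²/|d|² = 4049 − 3240000/900 = 449, so the distance is √449.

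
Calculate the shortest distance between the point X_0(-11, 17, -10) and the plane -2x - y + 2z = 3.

6

Normal vector n = (-2, -1, 2), and n·(-11, 17, -10) - 3 = -18.
|n| = √(4 + 1 + 4) = 3, so the distance is |-18|/3 = 6.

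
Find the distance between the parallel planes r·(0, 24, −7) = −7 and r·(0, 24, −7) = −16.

9/25

With common normal n = (0, 24, −7) (|n| = 25), the distance is |(-7) − (-16)|/|n| = 9/25.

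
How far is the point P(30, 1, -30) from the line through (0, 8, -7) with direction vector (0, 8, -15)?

Direction vector d = (0, 8, -15).
AP = (30, -7, -23); AP·d = 289, |AP|² = 1478, |d|² = 289.
distance² = |AP|² − (AP·d)²/|d|² = 1478 − 83521/289 = 1189, so the distance is √1189.

√1189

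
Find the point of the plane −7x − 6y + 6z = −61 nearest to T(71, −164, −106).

The perpendicular from T has direction n = (−7, −6, 6): r = (71, −164, −106) + μ(−7, −6, 6).
Substitute into the plane: n·(T + μn) = -61 gives -149 + 121μ = -61, so μ = 8/11.
Foot = (71, −164, −106) + (8/11)·(−7, −6, 6) = (725/11, −1852/11, −1118/11).

(725/11, -1852/11, -1118/11)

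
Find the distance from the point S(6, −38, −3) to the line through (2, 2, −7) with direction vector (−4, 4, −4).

12√6

Direction vector d = (−4, 4, −4).
AP = (4, −40, 4), and AP × d = (144, 0, −144).
|AP × d|² = 41472 and |d|² = 48, so the distance is √(41472/48) = √864 = 12√6.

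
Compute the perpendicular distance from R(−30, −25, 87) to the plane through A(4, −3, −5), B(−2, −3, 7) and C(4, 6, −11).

4

AB = (−6, 0, 12) and AC = (0, 9, −6), so a normal is n = AB × AC = (−108, −36, −54).
n = (−108, −36, −54); n·P − (-54) = -504; |n| = 126; distance = 504/126 = 4.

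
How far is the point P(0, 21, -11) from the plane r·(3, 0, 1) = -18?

d = |3·0 + 1·(-11) − (-18)| / √(9 + 0 + 1) = |7| / √10 = 7/√10.

7√10/10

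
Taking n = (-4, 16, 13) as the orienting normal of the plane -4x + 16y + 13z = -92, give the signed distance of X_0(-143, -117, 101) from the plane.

5

n·X_0 − (-92) = 105.
|n| = 21, so the signed distance is 105/21 = 5.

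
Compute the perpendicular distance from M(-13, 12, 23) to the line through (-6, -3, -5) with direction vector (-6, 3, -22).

23

Direction vector d = (-6, 3, -22).
AP = (-7, 15, 28), and AP × d = (-414, -322, 69).
|AP × d|² = 279841 and |d|² = 529, so the distance is √(279841/529) = √529 = 23.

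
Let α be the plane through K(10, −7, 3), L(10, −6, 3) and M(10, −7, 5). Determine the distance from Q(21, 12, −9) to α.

11

KL = (0, 1, 0) and KM = (0, 0, 2), so a normal is n = KL × KM = (2, 0, 0).
n = (2, 0, 0); n·P − 20 = 22; |n| = 2; distance = 22/2 = 11.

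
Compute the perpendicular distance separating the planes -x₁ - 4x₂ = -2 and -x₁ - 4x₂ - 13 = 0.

Both planes have normal n = (-1, -4, 0), |n| = √17. Any point on the first plane is at distance |13 − (-2)|/|n| = 15/√17 from the second.

15/√17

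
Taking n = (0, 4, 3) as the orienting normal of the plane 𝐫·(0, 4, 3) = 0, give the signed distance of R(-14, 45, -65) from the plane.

n·R − 0 = -15.
|n| = 5, so the signed distance is -15/5 = -3.

-3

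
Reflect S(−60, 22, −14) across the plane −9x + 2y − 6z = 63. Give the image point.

n = (−9, 2, −6), |n|² = 121, n·S − 63 = 605, so t = 605/121 = 5.
Foot F = S − 5·n = (−15, 12, 16); the reflection is 2F − S = (30, 2, 46).

(30, 2, 46)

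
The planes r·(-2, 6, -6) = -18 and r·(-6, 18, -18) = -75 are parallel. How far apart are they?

7/(2√19)

Divide the second equation by 3 to match normals: -2x + 6y - 6z = -25.
With common normal n = (-2, 6, -6) (|n| = 2√19), the distance is |(-18) − (-25)|/|n| = 7/(2√19).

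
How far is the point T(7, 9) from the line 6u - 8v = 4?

17/5

The normal to the line is n = (6, -8) with |n| = 10.
|n·T − 4| = |-30 − 4| = 34, so the distance is 34/10 = 17/5.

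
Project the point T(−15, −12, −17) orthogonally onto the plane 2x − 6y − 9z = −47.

(-19, 0, 1)

The perpendicular from T has direction n = (2, −6, −9): r = (−15, −12, −17) + t(2, −6, −9).
Substitute into the plane: n·(T + tn) = -47 gives 195 + 121t = -47, so t = -2.
Foot = (−15, −12, −17) + (-2)·(2, −6, −9) = (−19, 0, 1).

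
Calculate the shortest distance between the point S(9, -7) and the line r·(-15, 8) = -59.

132/17

The normal to the line is n = (-15, 8) with |n| = 17.
|n·S − (-59)| = |-191 − (-59)| = 132, so the distance is 132/17.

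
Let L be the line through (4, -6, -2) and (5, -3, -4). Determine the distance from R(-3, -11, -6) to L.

2√19

A direction vector is d = (1, 3, -2).
AP = (-7, -5, -4); AP·d = -14, |AP|² = 90, |d|² = 14.
distance² = |AP|² − (AP·d)²/|d|² = 90 − 196/14 = 76, so the distance is 2√19.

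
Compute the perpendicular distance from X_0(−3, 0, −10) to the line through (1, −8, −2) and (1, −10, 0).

A direction vector is d = (0, −2, 2).
AP = (−4, 8, −8); AP·d = -32, |AP|² = 144, |d|² = 8.
distance² = |AP|² − (AP·d)²/|d|² = 144 − 1024/8 = 16, so the distance is 4.

4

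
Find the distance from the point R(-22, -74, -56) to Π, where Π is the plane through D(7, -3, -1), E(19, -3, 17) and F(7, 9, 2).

25√53/53

DE = (12, 0, 18) and DF = (0, 12, 3), so a normal is n = DE × DF = (-216, -36, 144).
Then n·(-22, -74, -56) - (-1548) = 900.
|n| = √(46656 + 1296 + 20736) = 36√53, so the distance is |900|/(36√53) = 25/√53.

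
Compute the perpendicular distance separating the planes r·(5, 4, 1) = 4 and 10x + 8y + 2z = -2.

Divide the second equation by 2 to match normals: 5x + 4y + z = -1.
With common normal n = (5, 4, 1) (|n| = √42), the distance is |4 − (-1)|/|n| = 5/√42 = 5√42/42.

5√42/42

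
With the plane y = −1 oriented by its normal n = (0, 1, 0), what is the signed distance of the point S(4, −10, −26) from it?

-9

n·S − (-1) = -9.
|n| = 1, so the signed distance is -9/1 = -9.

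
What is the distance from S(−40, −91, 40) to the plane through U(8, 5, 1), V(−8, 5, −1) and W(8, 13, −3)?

UV = (−16, 0, −2) and UW = (0, 8, −4), so a normal is n = UV × UW = (16, −64, −128).
n = (16, −64, −128); n·P − (-320) = 384; |n| = 144; distance = 384/144 = 8/3.

8/3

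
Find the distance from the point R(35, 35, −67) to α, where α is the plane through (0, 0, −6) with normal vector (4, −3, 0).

The plane has equation n·(r − (0, 0, −6)) = 0, i.e. n·r = 0.
Then n·(35, 35, −67) − 0 = 35.
|n| = √(16 + 9 + 0) = 5, so the distance is |35|/5 = 7.

7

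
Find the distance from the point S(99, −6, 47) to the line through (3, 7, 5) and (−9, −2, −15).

2√1381

A direction vector is d = (−12, −9, −20).
AP = (96, −13, 42); AP·d = -1875, |AP|² = 11149, |d|² = 625.
distance² = |AP|² − (AP·d)²/|d|² = 11149 − 3515625/625 = 5524, so the distance is 2√1381.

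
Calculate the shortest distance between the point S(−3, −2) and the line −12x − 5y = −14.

The normal to the line is n = (−12, −5) with |n| = 13.
|n·S − (-14)| = |46 − (-14)| = 60, so the distance is 60/13.

60/13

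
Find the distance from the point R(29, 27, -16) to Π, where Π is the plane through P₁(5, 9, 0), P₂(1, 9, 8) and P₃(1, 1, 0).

P₁P₂ = (-4, 0, 8) and P₁P₃ = (-4, -8, 0), so a normal is n = P₁P₂ × P₁P₃ = (64, -32, 32).
Then n·(29, 27, -16) - 32 = 448.
|n| = √(4096 + 1024 + 1024) = 32√6, so the distance is |448|/(32√6) = 14/√6.

7√6/3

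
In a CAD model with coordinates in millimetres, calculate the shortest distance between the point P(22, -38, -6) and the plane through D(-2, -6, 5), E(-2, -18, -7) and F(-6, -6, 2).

12/√41

DE = (0, -12, -12) and DF = (-4, 0, -3), so a normal is n = DE × DF = (36, 48, -48).
d = |36·22 + 48·(-38) + (-48)·(-6) − (-600)| / √(1296 + 2304 + 2304) = |-144| / (12√41) = 12√41/41.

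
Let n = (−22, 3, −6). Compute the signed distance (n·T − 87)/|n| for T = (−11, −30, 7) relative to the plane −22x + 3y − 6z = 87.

n·T − 87 = 23.
|n| = 23, so the signed distance is 23/23 = 1.

1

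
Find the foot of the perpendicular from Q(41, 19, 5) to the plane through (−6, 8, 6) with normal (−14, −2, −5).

The perpendicular from Q has direction n = (−14, −2, −5): r = (41, 19, 5) + t(−14, −2, −5).
Substitute into the plane: n·(Q + tn) = 38 gives -637 + 225t = 38, so t = 3.
Foot = (41, 19, 5) + 3·(−14, −2, −5) = (−1, 13, −10).

(-1, 13, -10)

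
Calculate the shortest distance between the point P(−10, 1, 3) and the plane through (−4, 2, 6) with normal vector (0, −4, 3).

The plane has equation n·(r − (−4, 2, 6)) = 0, i.e. n·r = 10.
n = (0, −4, 3); n·P − 10 = -5; |n| = 5; distance = 5/5 = 1.

1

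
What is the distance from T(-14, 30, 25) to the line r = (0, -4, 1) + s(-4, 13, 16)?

2√41

Direction vector d = (-4, 13, 16).
AP = (-14, 34, 24), and AP × d = (232, 128, -46).
|AP × d|² = 72324 and |d|² = 441, so the distance is √(72324/441) = √164 = 2√41.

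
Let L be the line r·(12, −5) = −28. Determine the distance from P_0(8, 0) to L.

The normal to the line is n = (12, −5) with |n| = 13.
|n·P_0 − (-28)| = |96 − (-28)| = 124, so the distance is 124/13.

124/13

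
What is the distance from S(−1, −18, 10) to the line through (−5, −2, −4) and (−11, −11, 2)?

14

A direction vector is d = (−6, −9, 6).
AP = (4, −16, 14); AP·d = 204, |AP|² = 468, |d|² = 153.
distance² = |AP|² − (AP·d)²/|d|² = 468 − 41616/153 = 196, so the distance is 14.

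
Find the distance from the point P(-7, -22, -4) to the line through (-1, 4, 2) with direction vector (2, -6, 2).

Direction vector d = (2, -6, 2).
AP = (-6, -26, -6); AP·d = 132, |AP|² = 748, |d|² = 44.
distance² = |AP|² − (AP·d)²/|d|² = 748 − 17424/44 = 352, so the distance is 4√22.

4√22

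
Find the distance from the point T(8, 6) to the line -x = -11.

3

The normal to the line is n = (-1, 0) with |n| = 1.
|n·T − (-11)| = |-8 − (-11)| = 3, so the distance is 3/1 = 3.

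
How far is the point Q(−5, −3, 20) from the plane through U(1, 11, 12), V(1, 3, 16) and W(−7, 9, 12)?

14/9

UV = (0, −8, 4) and UW = (−8, −2, 0), so a normal is n = UV × UW = (8, −32, −64).
n = (8, −32, −64); n·P − (-1112) = -112; |n| = 72; distance = 112/72 = 14/9.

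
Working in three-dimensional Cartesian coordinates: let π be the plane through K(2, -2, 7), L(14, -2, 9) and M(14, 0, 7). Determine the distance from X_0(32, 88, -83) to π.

30/√73

KL = (12, 0, 2) and KM = (12, 2, 0), so a normal is n = KL × KM = (-4, 24, 24).
Then n·(32, 88, -83) - 112 = -120.
|n| = √(16 + 576 + 576) = 4√73, so the distance is |-120|/(4√73) = 30√73/73.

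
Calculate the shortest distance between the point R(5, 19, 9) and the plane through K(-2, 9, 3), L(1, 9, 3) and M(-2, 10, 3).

KL = (3, 0, 0) and KM = (0, 1, 0), so a normal is n = KL × KM = (0, 0, 3).
n = (0, 0, 3); n·P − 9 = 18; |n| = 3; distance = 18/3 = 6.

6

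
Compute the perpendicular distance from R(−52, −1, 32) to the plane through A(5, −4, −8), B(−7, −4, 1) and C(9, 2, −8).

AB = (−12, 0, 9) and AC = (4, 6, 0), so a normal is n = AB × AC = (−54, 36, −72).
Then n·(−52, −1, 32) − 162 = 306.
|n| = √(2916 + 1296 + 5184) = 18√29, so the distance is |306|/(18√29) = 17/√29.

17/√29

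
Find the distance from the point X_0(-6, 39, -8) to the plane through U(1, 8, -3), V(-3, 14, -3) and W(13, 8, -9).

UV = (-4, 6, 0) and UW = (12, 0, -6), so a normal is n = UV × UW = (-36, -24, -72).
Then n·(-6, 39, -8) - (-12) = -132.
|n| = √(1296 + 576 + 5184) = 84, so the distance is |-132|/84 = 11/7.

11/7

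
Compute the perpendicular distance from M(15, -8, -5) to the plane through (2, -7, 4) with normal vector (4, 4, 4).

The plane has equation n·(r − (2, -7, 4)) = 0, i.e. n·r = -4.
Then n·(15, -8, -5) - (-4) = 12.
|n| = √(16 + 16 + 16) = 4√3, so the distance is |12|/(4√3) = √3.

√3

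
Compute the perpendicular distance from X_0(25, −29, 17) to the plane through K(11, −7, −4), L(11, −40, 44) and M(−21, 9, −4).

KL = (0, −33, 48) and KM = (−32, 16, 0), so a normal is n = KL × KM = (−768, −1536, −1056).
n = (−768, −1536, −1056); n·P − 6528 = 864; |n| = 2016; distance = 864/2016 = 3/7.

3/7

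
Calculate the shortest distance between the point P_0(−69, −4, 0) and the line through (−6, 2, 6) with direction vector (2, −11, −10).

3√449

Direction vector d = (2, −11, −10).
AP = (−63, −6, −6); AP·d = 0, |AP|² = 4041, |d|² = 225.
distance² = |AP|² − (AP·d)²/|d|² = 4041 − 0/225 = 4041, so the distance is 3√449.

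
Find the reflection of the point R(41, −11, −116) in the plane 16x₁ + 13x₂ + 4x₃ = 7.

(797/21, -283/21, -2452/21)

n = (16, 13, 4), |n|² = 441, n·R − 7 = 42, so t = 42/441 = 2/21.
Foot F = R − (2/21)·n = (829/21, −257/21, −2444/21); the reflection is 2F − R = (797/21, −283/21, −2452/21).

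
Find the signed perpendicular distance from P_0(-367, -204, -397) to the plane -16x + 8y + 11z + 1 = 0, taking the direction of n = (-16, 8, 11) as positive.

-6

n·P_0 − (-1) = -126.
|n| = 21, so the signed distance is -126/21 = -6.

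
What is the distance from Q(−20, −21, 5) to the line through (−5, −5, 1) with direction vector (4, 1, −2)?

√161

Direction vector d = (4, 1, −2).
AP = (−15, −16, 4), and AP × d = (28, −14, 49).
|AP × d|² = 3381 and |d|² = 21, so the distance is √(3381/21) = √161.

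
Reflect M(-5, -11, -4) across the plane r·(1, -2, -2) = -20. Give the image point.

(-15, 9, 16)

With n = (1, -2, -2), the signed offset is (n·M − (-20))/|n|² = 45/9 = 5.
M' = M − 2t·n = (-5, -11, -4) − 10·(1, -2, -2) = (-15, 9, 16).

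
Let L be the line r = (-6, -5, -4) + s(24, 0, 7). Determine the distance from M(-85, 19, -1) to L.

Direction vector d = (24, 0, 7).
AP = (-79, 24, 3); AP·d = -1875, |AP|² = 6826, |d|² = 625.
distance² = |AP|² − (AP·d)²/|d|² = 6826 − 3515625/625 = 1201, so the distance is √1201.

√1201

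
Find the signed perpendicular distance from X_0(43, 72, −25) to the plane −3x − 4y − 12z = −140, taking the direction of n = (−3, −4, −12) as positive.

23/13

n·X_0 − (-140) = 23.
|n| = 13, so the signed distance is 23/13.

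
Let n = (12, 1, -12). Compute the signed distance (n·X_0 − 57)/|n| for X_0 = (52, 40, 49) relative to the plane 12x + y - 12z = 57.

19/17

n·X_0 − 57 = 19.
|n| = 17, so the signed distance is 19/17.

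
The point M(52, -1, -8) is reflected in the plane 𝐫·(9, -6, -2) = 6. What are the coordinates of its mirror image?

(-20, 47, 8)

With n = (9, -6, -2), the signed offset is (n·M − 6)/|n|² = 484/121 = 4.
M' = M − 2t·n = (52, -1, -8) − 8·(9, -6, -2) = (-20, 47, 8).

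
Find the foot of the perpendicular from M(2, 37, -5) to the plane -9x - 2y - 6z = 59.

n = (-9, -2, -6), |n|² = 121, and n·M − 59 = -121.
t = -121/121 = -1, so the foot is M − t·n = (2, 37, -5) − (-1)·(-9, -2, -6) = (-7, 35, -11).

(-7, 35, -11)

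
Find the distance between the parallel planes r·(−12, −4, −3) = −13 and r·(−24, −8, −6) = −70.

22/13

Divide the second equation by 2 to match normals: −12x − 4y − 3z = -35.
Both planes have normal n = (−12, −4, −3), |n| = 13. Any point on the first plane is at distance |(-35) − (-13)|/|n| = 22/13 from the second.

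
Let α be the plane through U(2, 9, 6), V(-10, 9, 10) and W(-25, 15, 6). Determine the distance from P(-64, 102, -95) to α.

9

UV = (-12, 0, 4) and UW = (-27, 6, 0), so a normal is n = UV × UW = (-24, -108, -72).
d = |(-24)·(-64) + (-108)·102 + (-72)·(-95) − (-1452)| / √(576 + 11664 + 5184) = |-1188| / 132 = 9.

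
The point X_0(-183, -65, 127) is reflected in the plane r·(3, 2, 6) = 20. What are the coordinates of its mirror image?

(-1335/7, -491/7, 781/7)

n = (3, 2, 6), |n|² = 49, n·X_0 − 20 = 63, so t = 63/49 = 9/7.
Foot F = X_0 − (9/7)·n = (-1308/7, -473/7, 835/7); the reflection is 2F − X_0 = (-1335/7, -491/7, 781/7).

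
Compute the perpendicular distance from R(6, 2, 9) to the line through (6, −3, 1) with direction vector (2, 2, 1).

Direction vector d = (2, 2, 1).
AP = (0, 5, 8), and AP × d = (−11, 16, −10).
|AP × d|² = 477 and |d|² = 9, so the distance is √(477/9) = √53.

√53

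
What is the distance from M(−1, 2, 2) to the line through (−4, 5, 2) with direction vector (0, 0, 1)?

Direction vector d = (0, 0, 1).
AP = (3, −3, 0); AP·d = 0, |AP|² = 18, |d|² = 1.
distance² = |AP|² − (AP·d)²/|d|² = 18 − 0/1 = 18, so the distance is 3√2.

3√2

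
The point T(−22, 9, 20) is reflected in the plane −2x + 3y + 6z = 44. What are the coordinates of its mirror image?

n = (−2, 3, 6), |n|² = 49, n·T − 44 = 147, so t = 147/49 = 3.
Foot F = T − 3·n = (−16, 0, 2); the reflection is 2F − T = (−10, −9, −16).

(-10, -9, -16)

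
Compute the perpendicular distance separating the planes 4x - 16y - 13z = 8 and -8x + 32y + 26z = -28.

Divide the second equation by -2 to match normals: 4x - 16y - 13z = 14.
With common normal n = (4, -16, -13) (|n| = 21), the distance is |8 − 14|/|n| = 6/21 = 2/7.

2/7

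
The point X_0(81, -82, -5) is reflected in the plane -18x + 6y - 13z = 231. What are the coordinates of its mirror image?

With n = (-18, 6, -13), the signed offset is (n·X_0 − 231)/|n|² = -2116/529 = -4.
X_0' = X_0 − 2t·n = (81, -82, -5) − (-8)·(-18, 6, -13) = (-63, -34, -109).

(-63, -34, -109)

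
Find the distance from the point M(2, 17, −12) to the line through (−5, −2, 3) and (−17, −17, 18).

√41

A direction vector is d = (−12, −15, 15).
AP = (7, 19, −15); AP·d = -594, |AP|² = 635, |d|² = 594.
distance² = |AP|² − (AP·d)²/|d|² = 635 − 352836/594 = 41, so the distance is √41.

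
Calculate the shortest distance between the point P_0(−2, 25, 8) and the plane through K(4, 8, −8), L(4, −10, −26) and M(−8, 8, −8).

KL = (0, −18, −18) and KM = (−12, 0, 0), so a normal is n = KL × KM = (0, 216, −216).
Then n·(−2, 25, 8) − 3456 = 216.
|n| = √(0 + 46656 + 46656) = 216√2, so the distance is |216|/(216√2) = 1/√2.

1/√2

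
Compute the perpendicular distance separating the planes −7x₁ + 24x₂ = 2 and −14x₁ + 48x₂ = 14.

Divide the second equation by 2 to match normals: −7x₁ + 24x₂ = 7.
With common normal n = (−7, 24, 0) (|n| = 25), the distance is |2 − 7|/|n| = 5/25 = 1/5.

1/5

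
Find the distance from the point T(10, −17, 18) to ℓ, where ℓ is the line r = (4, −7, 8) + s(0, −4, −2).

6√6

Direction vector d = (0, −4, −2).
AP = (6, −10, 10), and AP × d = (60, 12, −24).
|AP × d|² = 4320 and |d|² = 20, so the distance is √(4320/20) = √216 = 6√6.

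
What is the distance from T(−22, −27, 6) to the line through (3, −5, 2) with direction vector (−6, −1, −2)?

Direction vector d = (−6, −1, −2).
AP = (−25, −22, 4), and AP × d = (48, −74, −107).
|AP × d|² = 19229 and |d|² = 41, so the distance is √(19229/41) = √469.

√469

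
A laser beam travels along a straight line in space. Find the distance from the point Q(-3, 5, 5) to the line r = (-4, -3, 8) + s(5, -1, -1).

Direction vector d = (5, -1, -1).
AP = (1, 8, -3), and AP × d = (-11, -14, -41).
|AP × d|² = 1998 and |d|² = 27, so the distance is √(1998/27) = √74.

√74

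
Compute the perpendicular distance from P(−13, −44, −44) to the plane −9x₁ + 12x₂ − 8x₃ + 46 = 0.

13/17

Normal vector n = (−9, 12, −8), and n·(−13, −44, −44) − (−46) = −13.
|n| = √(81 + 144 + 64) = 17, so the distance is |-13|/17 = 13/17.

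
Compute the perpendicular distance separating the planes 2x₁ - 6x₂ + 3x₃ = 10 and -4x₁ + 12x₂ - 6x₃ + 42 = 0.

Divide the second equation by -2 to match normals: 2x₁ - 6x₂ + 3x₃ = 21.
With common normal n = (2, -6, 3) (|n| = 7), the distance is |10 − 21|/|n| = 11/7.

11/7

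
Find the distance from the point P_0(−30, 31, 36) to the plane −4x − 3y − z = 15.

n = (−4, −3, −1); n·P − 15 = -24; |n| = √26; distance = 24/√26.

12√26/13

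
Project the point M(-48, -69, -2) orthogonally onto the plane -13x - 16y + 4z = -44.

n = (-13, -16, 4), |n|² = 441, and n·M − (-44) = 1764.
t = 1764/441 = 4, so the foot is M − t·n = (-48, -69, -2) − 4·(-13, -16, 4) = (4, -5, -18).

(4, -5, -18)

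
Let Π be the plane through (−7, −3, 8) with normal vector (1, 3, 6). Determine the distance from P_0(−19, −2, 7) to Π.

The plane has equation n·(r − (−7, −3, 8)) = 0, i.e. n·r = 32.
n = (1, 3, 6); n·P − 32 = -15; |n| = √46; distance = 15/√46.

15/√46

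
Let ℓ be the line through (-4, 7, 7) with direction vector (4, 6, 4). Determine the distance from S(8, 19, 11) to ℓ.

4√2

Direction vector d = (4, 6, 4).
AP = (12, 12, 4), and AP × d = (24, -32, 24).
|AP × d|² = 2176 and |d|² = 68, so the distance is √(2176/68) = √32 = 4√2.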